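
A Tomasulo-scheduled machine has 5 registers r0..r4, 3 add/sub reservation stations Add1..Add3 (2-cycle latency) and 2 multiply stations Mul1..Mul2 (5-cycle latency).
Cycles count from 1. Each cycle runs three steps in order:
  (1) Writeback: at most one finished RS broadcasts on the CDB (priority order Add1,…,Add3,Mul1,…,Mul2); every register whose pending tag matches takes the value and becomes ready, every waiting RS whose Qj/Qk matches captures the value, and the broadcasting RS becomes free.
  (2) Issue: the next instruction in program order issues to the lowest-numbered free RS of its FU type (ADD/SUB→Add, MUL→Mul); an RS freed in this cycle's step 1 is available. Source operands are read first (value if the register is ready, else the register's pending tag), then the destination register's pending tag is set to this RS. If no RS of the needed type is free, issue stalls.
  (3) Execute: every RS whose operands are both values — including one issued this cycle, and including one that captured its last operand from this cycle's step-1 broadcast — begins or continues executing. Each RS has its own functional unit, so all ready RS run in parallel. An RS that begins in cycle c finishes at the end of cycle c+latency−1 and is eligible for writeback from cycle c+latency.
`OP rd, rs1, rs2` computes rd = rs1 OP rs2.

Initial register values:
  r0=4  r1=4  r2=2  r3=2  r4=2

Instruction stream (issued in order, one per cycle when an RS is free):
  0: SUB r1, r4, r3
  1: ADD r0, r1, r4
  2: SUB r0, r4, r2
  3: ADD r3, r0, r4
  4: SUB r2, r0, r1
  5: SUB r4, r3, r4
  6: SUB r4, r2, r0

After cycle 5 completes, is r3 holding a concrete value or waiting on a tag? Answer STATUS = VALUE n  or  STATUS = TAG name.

c1: issue SUB r1<-Add1 | r0:4,r1:Add1,r2:2,r3:2,r4:2
c2: issue ADD r0<-Add2 | r0:Add2,r1:Add1,r2:2,r3:2,r4:2
c3: CDB Add1=0; issue SUB r0<-Add1 | r0:Add1,r1:0,r2:2,r3:2,r4:2
c4: issue ADD r3<-Add3 | r0:Add1,r1:0,r2:2,r3:Add3,r4:2
c5: CDB Add1=0; issue SUB r2<-Add1 | r0:0,r1:0,r2:Add1,r3:Add3,r4:2

STATUS = TAG Add3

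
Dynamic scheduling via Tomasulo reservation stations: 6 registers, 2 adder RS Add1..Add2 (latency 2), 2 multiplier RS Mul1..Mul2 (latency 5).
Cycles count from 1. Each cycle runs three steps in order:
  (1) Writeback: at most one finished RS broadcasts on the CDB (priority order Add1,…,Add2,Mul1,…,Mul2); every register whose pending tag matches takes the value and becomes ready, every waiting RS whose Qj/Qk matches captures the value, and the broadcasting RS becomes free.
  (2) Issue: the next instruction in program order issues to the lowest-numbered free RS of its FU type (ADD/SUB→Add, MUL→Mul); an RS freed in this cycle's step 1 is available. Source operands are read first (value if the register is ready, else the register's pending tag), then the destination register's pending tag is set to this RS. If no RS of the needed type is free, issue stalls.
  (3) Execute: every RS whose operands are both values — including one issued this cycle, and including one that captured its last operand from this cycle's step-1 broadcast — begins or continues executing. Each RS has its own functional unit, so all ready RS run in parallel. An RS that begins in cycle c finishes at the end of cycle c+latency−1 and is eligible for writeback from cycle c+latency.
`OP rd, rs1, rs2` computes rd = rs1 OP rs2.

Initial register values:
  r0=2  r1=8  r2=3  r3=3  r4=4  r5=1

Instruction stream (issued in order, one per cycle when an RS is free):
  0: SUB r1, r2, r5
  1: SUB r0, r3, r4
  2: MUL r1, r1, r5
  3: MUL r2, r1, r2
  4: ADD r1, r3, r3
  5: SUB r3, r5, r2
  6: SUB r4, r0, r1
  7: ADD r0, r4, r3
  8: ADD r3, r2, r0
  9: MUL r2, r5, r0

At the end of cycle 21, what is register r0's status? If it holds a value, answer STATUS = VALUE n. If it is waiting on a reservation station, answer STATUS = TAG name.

cycle 1: issue SUB r1<-Add1 // r0:2,r1:Add1,r2:3,r3:3,r4:4,r5:1
cycle 2: issue SUB r0<-Add2 // r0:Add2,r1:Add1,r2:3,r3:3,r4:4,r5:1
cycle 3: CDB Add1=2; issue MUL r1<-Mul1 // r0:Add2,r1:Mul1,r2:3,r3:3,r4:4,r5:1
cycle 4: CDB Add2=-1; issue MUL r2<-Mul2 // r0:-1,r1:Mul1,r2:Mul2,r3:3,r4:4,r5:1
cycle 5: issue ADD r1<-Add1 // r0:-1,r1:Add1,r2:Mul2,r3:3,r4:4,r5:1
cycle 6: issue SUB r3<-Add2 // r0:-1,r1:Add1,r2:Mul2,r3:Add2,r4:4,r5:1
cycle 7: CDB Add1=6; issue SUB r4<-Add1 // r0:-1,r1:6,r2:Mul2,r3:Add2,r4:Add1,r5:1
cycle 8: CDB Mul1=2; stall // r0:-1,r1:6,r2:Mul2,r3:Add2,r4:Add1,r5:1
cycle 9: CDB Add1=-7; issue ADD r0<-Add1 // r0:Add1,r1:6,r2:Mul2,r3:Add2,r4:-7,r5:1
cycle 10: stall // r0:Add1,r1:6,r2:Mul2,r3:Add2,r4:-7,r5:1
cycle 11: stall // r0:Add1,r1:6,r2:Mul2,r3:Add2,r4:-7,r5:1
cycle 12: stall // r0:Add1,r1:6,r2:Mul2,r3:Add2,r4:-7,r5:1
cycle 13: CDB Mul2=6; stall // r0:Add1,r1:6,r2:6,r3:Add2,r4:-7,r5:1
cycle 14: stall // r0:Add1,r1:6,r2:6,r3:Add2,r4:-7,r5:1
cycle 15: CDB Add2=-5; issue ADD r3<-Add2 // r0:Add1,r1:6,r2:6,r3:Add2,r4:-7,r5:1
cycle 16: issue MUL r2<-Mul1 // r0:Add1,r1:6,r2:Mul1,r3:Add2,r4:-7,r5:1
cycle 17: CDB Add1=-12 // r0:-12,r1:6,r2:Mul1,r3:Add2,r4:-7,r5:1
cycle 18: - // r0:-12,r1:6,r2:Mul1,r3:Add2,r4:-7,r5:1
cycle 19: CDB Add2=-6 // r0:-12,r1:6,r2:Mul1,r3:-6,r4:-7,r5:1
cycle 20: - // r0:-12,r1:6,r2:Mul1,r3:-6,r4:-7,r5:1
cycle 21: - // r0:-12,r1:6,r2:Mul1,r3:-6,r4:-7,r5:1

STATUS = VALUE -12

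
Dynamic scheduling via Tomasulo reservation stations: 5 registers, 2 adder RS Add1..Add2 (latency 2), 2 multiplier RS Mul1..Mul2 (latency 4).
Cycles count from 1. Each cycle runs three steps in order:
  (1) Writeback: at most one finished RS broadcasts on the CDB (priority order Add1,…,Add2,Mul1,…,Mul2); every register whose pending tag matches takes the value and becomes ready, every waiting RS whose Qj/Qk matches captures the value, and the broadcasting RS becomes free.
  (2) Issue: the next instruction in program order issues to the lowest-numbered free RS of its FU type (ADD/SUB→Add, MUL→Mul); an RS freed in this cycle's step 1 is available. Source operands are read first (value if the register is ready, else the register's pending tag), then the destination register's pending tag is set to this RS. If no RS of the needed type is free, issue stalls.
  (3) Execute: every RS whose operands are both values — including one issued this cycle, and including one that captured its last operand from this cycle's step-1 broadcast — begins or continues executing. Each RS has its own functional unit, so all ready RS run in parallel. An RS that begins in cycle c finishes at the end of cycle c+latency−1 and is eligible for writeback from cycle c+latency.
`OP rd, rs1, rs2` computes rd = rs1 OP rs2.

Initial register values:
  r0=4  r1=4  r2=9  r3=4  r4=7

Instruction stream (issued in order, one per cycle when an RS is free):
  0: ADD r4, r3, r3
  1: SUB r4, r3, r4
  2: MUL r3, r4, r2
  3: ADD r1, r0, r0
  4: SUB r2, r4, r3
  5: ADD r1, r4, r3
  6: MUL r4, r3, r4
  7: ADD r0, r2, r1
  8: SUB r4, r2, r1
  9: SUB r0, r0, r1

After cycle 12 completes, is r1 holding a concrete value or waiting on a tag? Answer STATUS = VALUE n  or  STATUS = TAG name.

  c1: issue ADD r4<-Add1  regs: r0:4,r1:4,r2:9,r3:4,r4:Add1
  c2: issue SUB r4<-Add2  regs: r0:4,r1:4,r2:9,r3:4,r4:Add2
  c3: CDB Add1=8; issue MUL r3<-Mul1  regs: r0:4,r1:4,r2:9,r3:Mul1,r4:Add2
  c4: issue ADD r1<-Add1  regs: r0:4,r1:Add1,r2:9,r3:Mul1,r4:Add2
  c5: CDB Add2=-4; issue SUB r2<-Add2  regs: r0:4,r1:Add1,r2:Add2,r3:Mul1,r4:-4
  c6: CDB Add1=8; issue ADD r1<-Add1  regs: r0:4,r1:Add1,r2:Add2,r3:Mul1,r4:-4
  c7: issue MUL r4<-Mul2  regs: r0:4,r1:Add1,r2:Add2,r3:Mul1,r4:Mul2
  c8: stall  regs: r0:4,r1:Add1,r2:Add2,r3:Mul1,r4:Mul2
  c9: CDB Mul1=-36; stall  regs: r0:4,r1:Add1,r2:Add2,r3:-36,r4:Mul2
  c10: stall  regs: r0:4,r1:Add1,r2:Add2,r3:-36,r4:Mul2
  c11: CDB Add1=-40; issue ADD r0<-Add1  regs: r0:Add1,r1:-40,r2:Add2,r3:-36,r4:Mul2
  c12: CDB Add2=32; issue SUB r4<-Add2  regs: r0:Add1,r1:-40,r2:32,r3:-36,r4:Add2

STATUS = VALUE -40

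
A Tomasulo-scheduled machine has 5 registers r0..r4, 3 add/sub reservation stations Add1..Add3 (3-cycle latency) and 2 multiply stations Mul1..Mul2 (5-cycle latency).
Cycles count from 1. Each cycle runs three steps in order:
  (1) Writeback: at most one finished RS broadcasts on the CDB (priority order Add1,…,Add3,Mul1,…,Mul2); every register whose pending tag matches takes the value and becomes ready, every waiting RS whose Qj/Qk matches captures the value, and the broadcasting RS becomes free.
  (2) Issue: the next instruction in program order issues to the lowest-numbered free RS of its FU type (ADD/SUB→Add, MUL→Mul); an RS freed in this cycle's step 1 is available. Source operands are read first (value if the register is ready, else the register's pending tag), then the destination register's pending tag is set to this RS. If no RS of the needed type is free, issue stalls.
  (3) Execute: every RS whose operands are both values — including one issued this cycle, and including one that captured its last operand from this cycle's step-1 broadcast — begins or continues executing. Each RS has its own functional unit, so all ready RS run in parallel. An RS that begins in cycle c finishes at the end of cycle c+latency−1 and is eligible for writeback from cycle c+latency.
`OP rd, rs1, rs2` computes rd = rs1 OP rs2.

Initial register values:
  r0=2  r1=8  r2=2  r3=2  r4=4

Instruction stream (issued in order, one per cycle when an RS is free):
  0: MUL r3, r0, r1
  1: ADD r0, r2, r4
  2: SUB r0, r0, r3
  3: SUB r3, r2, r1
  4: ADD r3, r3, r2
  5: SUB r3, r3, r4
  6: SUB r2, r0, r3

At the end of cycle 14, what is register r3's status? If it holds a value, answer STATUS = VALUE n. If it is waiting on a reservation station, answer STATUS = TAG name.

cycle 1: issue MUL r3<-Mul1 // r0:2,r1:8,r2:2,r3:Mul1,r4:4
cycle 2: issue ADD r0<-Add1 // r0:Add1,r1:8,r2:2,r3:Mul1,r4:4
cycle 3: issue SUB r0<-Add2 // r0:Add2,r1:8,r2:2,r3:Mul1,r4:4
cycle 4: issue SUB r3<-Add3 // r0:Add2,r1:8,r2:2,r3:Add3,r4:4
cycle 5: CDB Add1=6; issue ADD r3<-Add1 // r0:Add2,r1:8,r2:2,r3:Add1,r4:4
cycle 6: CDB Mul1=16; stall // r0:Add2,r1:8,r2:2,r3:Add1,r4:4
cycle 7: CDB Add3=-6; issue SUB r3<-Add3 // r0:Add2,r1:8,r2:2,r3:Add3,r4:4
cycle 8: stall // r0:Add2,r1:8,r2:2,r3:Add3,r4:4
cycle 9: CDB Add2=-10; issue SUB r2<-Add2 // r0:-10,r1:8,r2:Add2,r3:Add3,r4:4
cycle 10: CDB Add1=-4 // r0:-10,r1:8,r2:Add2,r3:Add3,r4:4
cycle 11: - // r0:-10,r1:8,r2:Add2,r3:Add3,r4:4
cycle 12: - // r0:-10,r1:8,r2:Add2,r3:Add3,r4:4
cycle 13: CDB Add3=-8 // r0:-10,r1:8,r2:Add2,r3:-8,r4:4
cycle 14: - // r0:-10,r1:8,r2:Add2,r3:-8,r4:4

STATUS = VALUE -8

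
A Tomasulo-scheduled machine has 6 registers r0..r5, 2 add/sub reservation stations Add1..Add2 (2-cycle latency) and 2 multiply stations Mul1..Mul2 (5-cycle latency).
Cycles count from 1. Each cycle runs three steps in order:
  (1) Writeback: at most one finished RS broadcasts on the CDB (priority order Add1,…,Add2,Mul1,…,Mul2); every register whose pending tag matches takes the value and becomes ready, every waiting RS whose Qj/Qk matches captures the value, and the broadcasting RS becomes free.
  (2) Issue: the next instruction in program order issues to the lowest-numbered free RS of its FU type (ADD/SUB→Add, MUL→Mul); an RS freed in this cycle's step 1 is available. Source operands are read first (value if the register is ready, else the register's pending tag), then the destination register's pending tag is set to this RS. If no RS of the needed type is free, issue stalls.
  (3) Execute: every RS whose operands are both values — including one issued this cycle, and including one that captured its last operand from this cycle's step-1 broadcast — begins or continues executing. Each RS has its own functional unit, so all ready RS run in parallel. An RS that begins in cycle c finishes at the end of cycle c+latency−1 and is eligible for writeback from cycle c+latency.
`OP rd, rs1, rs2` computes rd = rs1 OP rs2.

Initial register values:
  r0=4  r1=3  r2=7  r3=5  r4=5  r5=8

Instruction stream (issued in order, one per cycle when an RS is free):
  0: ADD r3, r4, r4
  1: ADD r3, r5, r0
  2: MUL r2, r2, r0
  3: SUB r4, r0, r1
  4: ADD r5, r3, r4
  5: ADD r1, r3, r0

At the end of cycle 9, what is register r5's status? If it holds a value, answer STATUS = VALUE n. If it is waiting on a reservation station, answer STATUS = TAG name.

STATUS = VALUE 13

cycle 1: issue ADD r3<-Add1 // r0:4,r1:3,r2:7,r3:Add1,r4:5,r5:8
cycle 2: issue ADD r3<-Add2 // r0:4,r1:3,r2:7,r3:Add2,r4:5,r5:8
cycle 3: CDB Add1=10; issue MUL r2<-Mul1 // r0:4,r1:3,r2:Mul1,r3:Add2,r4:5,r5:8
cycle 4: CDB Add2=12; issue SUB r4<-Add1 // r0:4,r1:3,r2:Mul1,r3:12,r4:Add1,r5:8
cycle 5: issue ADD r5<-Add2 // r0:4,r1:3,r2:Mul1,r3:12,r4:Add1,r5:Add2
cycle 6: CDB Add1=1; issue ADD r1<-Add1 // r0:4,r1:Add1,r2:Mul1,r3:12,r4:1,r5:Add2
cycle 7: - // r0:4,r1:Add1,r2:Mul1,r3:12,r4:1,r5:Add2
cycle 8: CDB Add1=16 // r0:4,r1:16,r2:Mul1,r3:12,r4:1,r5:Add2
cycle 9: CDB Add2=13 // r0:4,r1:16,r2:Mul1,r3:12,r4:1,r5:13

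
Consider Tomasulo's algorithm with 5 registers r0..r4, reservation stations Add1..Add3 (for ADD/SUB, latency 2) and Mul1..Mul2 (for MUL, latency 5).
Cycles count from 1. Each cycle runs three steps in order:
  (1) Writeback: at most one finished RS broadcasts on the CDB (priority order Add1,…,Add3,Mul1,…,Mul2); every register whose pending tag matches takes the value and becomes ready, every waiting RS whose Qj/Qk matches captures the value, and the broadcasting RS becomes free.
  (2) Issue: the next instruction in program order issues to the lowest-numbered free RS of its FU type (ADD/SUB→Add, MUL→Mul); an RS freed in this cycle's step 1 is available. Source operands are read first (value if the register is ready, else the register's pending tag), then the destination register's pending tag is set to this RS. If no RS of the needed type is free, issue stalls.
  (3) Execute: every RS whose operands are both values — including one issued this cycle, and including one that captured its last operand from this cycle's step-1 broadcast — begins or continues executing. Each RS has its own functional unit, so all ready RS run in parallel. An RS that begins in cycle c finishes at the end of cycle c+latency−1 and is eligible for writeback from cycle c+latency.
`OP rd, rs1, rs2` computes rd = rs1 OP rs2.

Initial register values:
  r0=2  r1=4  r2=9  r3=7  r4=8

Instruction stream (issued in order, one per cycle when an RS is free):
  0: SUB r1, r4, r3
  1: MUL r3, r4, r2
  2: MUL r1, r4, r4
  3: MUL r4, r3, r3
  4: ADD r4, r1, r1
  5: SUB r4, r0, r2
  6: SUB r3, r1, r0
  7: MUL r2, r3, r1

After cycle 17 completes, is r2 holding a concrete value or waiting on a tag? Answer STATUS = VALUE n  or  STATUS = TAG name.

STATUS = VALUE 3968

c1: issue SUB r1<-Add1 | r0:2,r1:Add1,r2:9,r3:7,r4:8
c2: issue MUL r3<-Mul1 | r0:2,r1:Add1,r2:9,r3:Mul1,r4:8
c3: CDB Add1=1; issue MUL r1<-Mul2 | r0:2,r1:Mul2,r2:9,r3:Mul1,r4:8
c4: stall | r0:2,r1:Mul2,r2:9,r3:Mul1,r4:8
c5: stall | r0:2,r1:Mul2,r2:9,r3:Mul1,r4:8
c6: stall | r0:2,r1:Mul2,r2:9,r3:Mul1,r4:8
c7: CDB Mul1=72; issue MUL r4<-Mul1 | r0:2,r1:Mul2,r2:9,r3:72,r4:Mul1
c8: CDB Mul2=64; issue ADD r4<-Add1 | r0:2,r1:64,r2:9,r3:72,r4:Add1
c9: issue SUB r4<-Add2 | r0:2,r1:64,r2:9,r3:72,r4:Add2
c10: CDB Add1=128; issue SUB r3<-Add1 | r0:2,r1:64,r2:9,r3:Add1,r4:Add2
c11: CDB Add2=-7; issue MUL r2<-Mul2 | r0:2,r1:64,r2:Mul2,r3:Add1,r4:-7
c12: CDB Add1=62 | r0:2,r1:64,r2:Mul2,r3:62,r4:-7
c13: CDB Mul1=5184 | r0:2,r1:64,r2:Mul2,r3:62,r4:-7
c14: - | r0:2,r1:64,r2:Mul2,r3:62,r4:-7
c15: - | r0:2,r1:64,r2:Mul2,r3:62,r4:-7
c16: - | r0:2,r1:64,r2:Mul2,r3:62,r4:-7
c17: CDB Mul2=3968 | r0:2,r1:64,r2:3968,r3:62,r4:-7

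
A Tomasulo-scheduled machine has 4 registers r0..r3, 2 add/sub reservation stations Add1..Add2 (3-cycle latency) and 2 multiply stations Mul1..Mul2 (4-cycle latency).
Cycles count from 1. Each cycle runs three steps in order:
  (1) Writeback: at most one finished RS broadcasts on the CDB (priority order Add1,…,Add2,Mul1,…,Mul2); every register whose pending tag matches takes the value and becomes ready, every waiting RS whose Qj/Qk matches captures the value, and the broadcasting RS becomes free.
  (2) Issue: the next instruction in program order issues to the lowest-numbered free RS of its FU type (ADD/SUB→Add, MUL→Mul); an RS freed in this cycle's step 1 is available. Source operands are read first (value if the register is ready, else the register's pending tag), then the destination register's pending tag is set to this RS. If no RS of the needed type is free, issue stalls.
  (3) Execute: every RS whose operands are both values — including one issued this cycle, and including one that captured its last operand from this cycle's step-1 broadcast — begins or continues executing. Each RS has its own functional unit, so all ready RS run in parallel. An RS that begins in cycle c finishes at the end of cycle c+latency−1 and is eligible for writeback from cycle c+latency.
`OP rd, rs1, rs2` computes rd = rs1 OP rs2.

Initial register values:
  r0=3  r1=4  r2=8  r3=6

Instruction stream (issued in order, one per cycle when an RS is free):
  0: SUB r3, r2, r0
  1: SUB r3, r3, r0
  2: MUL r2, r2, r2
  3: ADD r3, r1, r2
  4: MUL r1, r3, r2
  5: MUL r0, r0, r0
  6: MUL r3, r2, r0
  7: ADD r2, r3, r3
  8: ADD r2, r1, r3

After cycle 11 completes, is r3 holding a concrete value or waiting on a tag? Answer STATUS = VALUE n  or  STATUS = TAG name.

cycle 1: issue SUB r3<-Add1 // r0:3,r1:4,r2:8,r3:Add1
cycle 2: issue SUB r3<-Add2 // r0:3,r1:4,r2:8,r3:Add2
cycle 3: issue MUL r2<-Mul1 // r0:3,r1:4,r2:Mul1,r3:Add2
cycle 4: CDB Add1=5; issue ADD r3<-Add1 // r0:3,r1:4,r2:Mul1,r3:Add1
cycle 5: issue MUL r1<-Mul2 // r0:3,r1:Mul2,r2:Mul1,r3:Add1
cycle 6: stall // r0:3,r1:Mul2,r2:Mul1,r3:Add1
cycle 7: CDB Add2=2; stall // r0:3,r1:Mul2,r2:Mul1,r3:Add1
cycle 8: CDB Mul1=64; issue MUL r0<-Mul1 // r0:Mul1,r1:Mul2,r2:64,r3:Add1
cycle 9: stall // r0:Mul1,r1:Mul2,r2:64,r3:Add1
cycle 10: stall // r0:Mul1,r1:Mul2,r2:64,r3:Add1
cycle 11: CDB Add1=68; stall // r0:Mul1,r1:Mul2,r2:64,r3:68

STATUS = VALUE 68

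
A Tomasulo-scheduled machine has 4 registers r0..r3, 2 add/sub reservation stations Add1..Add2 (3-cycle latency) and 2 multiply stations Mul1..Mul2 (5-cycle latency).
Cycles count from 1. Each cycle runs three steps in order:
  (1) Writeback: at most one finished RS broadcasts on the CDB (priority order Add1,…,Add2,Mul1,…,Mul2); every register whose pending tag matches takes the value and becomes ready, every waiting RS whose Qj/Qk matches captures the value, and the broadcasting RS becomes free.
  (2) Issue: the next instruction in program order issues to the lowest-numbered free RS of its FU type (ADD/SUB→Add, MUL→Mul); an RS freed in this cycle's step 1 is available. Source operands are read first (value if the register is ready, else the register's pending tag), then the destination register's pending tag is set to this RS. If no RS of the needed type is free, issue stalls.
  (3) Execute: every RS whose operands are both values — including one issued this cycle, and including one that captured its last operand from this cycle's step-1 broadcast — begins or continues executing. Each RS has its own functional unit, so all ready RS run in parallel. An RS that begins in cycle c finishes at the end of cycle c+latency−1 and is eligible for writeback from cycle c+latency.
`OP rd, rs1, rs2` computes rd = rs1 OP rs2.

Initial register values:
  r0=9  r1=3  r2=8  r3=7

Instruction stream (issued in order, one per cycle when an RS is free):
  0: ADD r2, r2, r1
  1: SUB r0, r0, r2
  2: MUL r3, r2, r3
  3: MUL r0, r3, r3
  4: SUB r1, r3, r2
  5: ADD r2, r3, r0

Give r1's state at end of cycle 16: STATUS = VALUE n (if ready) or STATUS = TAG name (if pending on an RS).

  c1: issue ADD r2<-Add1  regs: r0:9,r1:3,r2:Add1,r3:7
  c2: issue SUB r0<-Add2  regs: r0:Add2,r1:3,r2:Add1,r3:7
  c3: issue MUL r3<-Mul1  regs: r0:Add2,r1:3,r2:Add1,r3:Mul1
  c4: CDB Add1=11; issue MUL r0<-Mul2  regs: r0:Mul2,r1:3,r2:11,r3:Mul1
  c5: issue SUB r1<-Add1  regs: r0:Mul2,r1:Add1,r2:11,r3:Mul1
  c6: stall  regs: r0:Mul2,r1:Add1,r2:11,r3:Mul1
  c7: CDB Add2=-2; issue ADD r2<-Add2  regs: r0:Mul2,r1:Add1,r2:Add2,r3:Mul1
  c8: -  regs: r0:Mul2,r1:Add1,r2:Add2,r3:Mul1
  c9: CDB Mul1=77  regs: r0:Mul2,r1:Add1,r2:Add2,r3:77
  c10: -  regs: r0:Mul2,r1:Add1,r2:Add2,r3:77
  c11: -  regs: r0:Mul2,r1:Add1,r2:Add2,r3:77
  c12: CDB Add1=66  regs: r0:Mul2,r1:66,r2:Add2,r3:77
  c13: -  regs: r0:Mul2,r1:66,r2:Add2,r3:77
  c14: CDB Mul2=5929  regs: r0:5929,r1:66,r2:Add2,r3:77
  c15: -  regs: r0:5929,r1:66,r2:Add2,r3:77
  c16: -  regs: r0:5929,r1:66,r2:Add2,r3:77

STATUS = VALUE 66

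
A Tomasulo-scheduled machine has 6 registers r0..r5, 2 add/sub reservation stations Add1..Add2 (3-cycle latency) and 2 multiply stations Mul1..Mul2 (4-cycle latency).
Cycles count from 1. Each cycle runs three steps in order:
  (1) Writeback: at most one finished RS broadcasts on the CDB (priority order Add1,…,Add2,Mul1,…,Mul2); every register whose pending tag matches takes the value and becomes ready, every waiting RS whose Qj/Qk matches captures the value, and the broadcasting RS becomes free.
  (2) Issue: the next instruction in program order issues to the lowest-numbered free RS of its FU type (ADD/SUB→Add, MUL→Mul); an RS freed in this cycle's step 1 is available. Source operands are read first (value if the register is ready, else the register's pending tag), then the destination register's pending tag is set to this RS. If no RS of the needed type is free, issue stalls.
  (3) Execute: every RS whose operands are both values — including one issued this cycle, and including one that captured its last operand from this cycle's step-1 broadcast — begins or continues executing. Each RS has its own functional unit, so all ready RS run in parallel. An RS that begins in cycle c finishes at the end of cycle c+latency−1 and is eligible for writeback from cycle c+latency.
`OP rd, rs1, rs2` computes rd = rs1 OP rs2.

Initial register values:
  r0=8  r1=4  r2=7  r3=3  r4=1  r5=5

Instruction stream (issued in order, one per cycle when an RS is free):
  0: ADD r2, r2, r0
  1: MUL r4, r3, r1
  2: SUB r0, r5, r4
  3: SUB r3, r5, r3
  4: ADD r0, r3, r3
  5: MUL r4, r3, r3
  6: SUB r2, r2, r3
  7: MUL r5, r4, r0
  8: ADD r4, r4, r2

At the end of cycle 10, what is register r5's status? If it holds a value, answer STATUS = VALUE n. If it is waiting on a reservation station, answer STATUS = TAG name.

STATUS = TAG Mul2

  c1: issue ADD r2<-Add1  regs: r0:8,r1:4,r2:Add1,r3:3,r4:1,r5:5
  c2: issue MUL r4<-Mul1  regs: r0:8,r1:4,r2:Add1,r3:3,r4:Mul1,r5:5
  c3: issue SUB r0<-Add2  regs: r0:Add2,r1:4,r2:Add1,r3:3,r4:Mul1,r5:5
  c4: CDB Add1=15; issue SUB r3<-Add1  regs: r0:Add2,r1:4,r2:15,r3:Add1,r4:Mul1,r5:5
  c5: stall  regs: r0:Add2,r1:4,r2:15,r3:Add1,r4:Mul1,r5:5
  c6: CDB Mul1=12; stall  regs: r0:Add2,r1:4,r2:15,r3:Add1,r4:12,r5:5
  c7: CDB Add1=2; issue ADD r0<-Add1  regs: r0:Add1,r1:4,r2:15,r3:2,r4:12,r5:5
  c8: issue MUL r4<-Mul1  regs: r0:Add1,r1:4,r2:15,r3:2,r4:Mul1,r5:5
  c9: CDB Add2=-7; issue SUB r2<-Add2  regs: r0:Add1,r1:4,r2:Add2,r3:2,r4:Mul1,r5:5
  c10: CDB Add1=4; issue MUL r5<-Mul2  regs: r0:4,r1:4,r2:Add2,r3:2,r4:Mul1,r5:Mul2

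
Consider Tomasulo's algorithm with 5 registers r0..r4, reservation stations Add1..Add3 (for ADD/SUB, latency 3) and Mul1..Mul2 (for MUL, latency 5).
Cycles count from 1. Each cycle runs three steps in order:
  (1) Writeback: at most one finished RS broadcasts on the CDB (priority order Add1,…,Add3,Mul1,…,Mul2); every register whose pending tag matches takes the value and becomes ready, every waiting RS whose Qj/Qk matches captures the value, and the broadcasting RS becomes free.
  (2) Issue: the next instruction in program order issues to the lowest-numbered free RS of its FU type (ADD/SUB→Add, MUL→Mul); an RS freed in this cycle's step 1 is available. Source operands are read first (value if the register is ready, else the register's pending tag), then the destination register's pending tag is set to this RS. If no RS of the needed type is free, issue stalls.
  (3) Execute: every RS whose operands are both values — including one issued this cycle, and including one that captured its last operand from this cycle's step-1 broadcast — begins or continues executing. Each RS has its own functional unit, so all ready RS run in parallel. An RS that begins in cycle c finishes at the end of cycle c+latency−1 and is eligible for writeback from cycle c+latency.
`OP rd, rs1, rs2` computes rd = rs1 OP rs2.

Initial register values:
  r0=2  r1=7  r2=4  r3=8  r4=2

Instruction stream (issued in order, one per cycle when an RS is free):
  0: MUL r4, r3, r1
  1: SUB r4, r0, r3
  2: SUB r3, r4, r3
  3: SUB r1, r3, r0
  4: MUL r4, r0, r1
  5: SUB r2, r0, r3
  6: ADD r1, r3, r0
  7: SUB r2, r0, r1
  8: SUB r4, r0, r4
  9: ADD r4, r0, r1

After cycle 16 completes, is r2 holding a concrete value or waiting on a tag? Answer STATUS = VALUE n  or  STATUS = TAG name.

c1: issue MUL r4<-Mul1 | r0:2,r1:7,r2:4,r3:8,r4:Mul1
c2: issue SUB r4<-Add1 | r0:2,r1:7,r2:4,r3:8,r4:Add1
c3: issue SUB r3<-Add2 | r0:2,r1:7,r2:4,r3:Add2,r4:Add1
c4: issue SUB r1<-Add3 | r0:2,r1:Add3,r2:4,r3:Add2,r4:Add1
c5: CDB Add1=-6; issue MUL r4<-Mul2 | r0:2,r1:Add3,r2:4,r3:Add2,r4:Mul2
c6: CDB Mul1=56; issue SUB r2<-Add1 | r0:2,r1:Add3,r2:Add1,r3:Add2,r4:Mul2
c7: stall | r0:2,r1:Add3,r2:Add1,r3:Add2,r4:Mul2
c8: CDB Add2=-14; issue ADD r1<-Add2 | r0:2,r1:Add2,r2:Add1,r3:-14,r4:Mul2
c9: stall | r0:2,r1:Add2,r2:Add1,r3:-14,r4:Mul2
c10: stall | r0:2,r1:Add2,r2:Add1,r3:-14,r4:Mul2
c11: CDB Add1=16; issue SUB r2<-Add1 | r0:2,r1:Add2,r2:Add1,r3:-14,r4:Mul2
c12: CDB Add2=-12; issue SUB r4<-Add2 | r0:2,r1:-12,r2:Add1,r3:-14,r4:Add2
c13: CDB Add3=-16; issue ADD r4<-Add3 | r0:2,r1:-12,r2:Add1,r3:-14,r4:Add3
c14: - | r0:2,r1:-12,r2:Add1,r3:-14,r4:Add3
c15: CDB Add1=14 | r0:2,r1:-12,r2:14,r3:-14,r4:Add3
c16: CDB Add3=-10 | r0:2,r1:-12,r2:14,r3:-14,r4:-10

STATUS = VALUE 14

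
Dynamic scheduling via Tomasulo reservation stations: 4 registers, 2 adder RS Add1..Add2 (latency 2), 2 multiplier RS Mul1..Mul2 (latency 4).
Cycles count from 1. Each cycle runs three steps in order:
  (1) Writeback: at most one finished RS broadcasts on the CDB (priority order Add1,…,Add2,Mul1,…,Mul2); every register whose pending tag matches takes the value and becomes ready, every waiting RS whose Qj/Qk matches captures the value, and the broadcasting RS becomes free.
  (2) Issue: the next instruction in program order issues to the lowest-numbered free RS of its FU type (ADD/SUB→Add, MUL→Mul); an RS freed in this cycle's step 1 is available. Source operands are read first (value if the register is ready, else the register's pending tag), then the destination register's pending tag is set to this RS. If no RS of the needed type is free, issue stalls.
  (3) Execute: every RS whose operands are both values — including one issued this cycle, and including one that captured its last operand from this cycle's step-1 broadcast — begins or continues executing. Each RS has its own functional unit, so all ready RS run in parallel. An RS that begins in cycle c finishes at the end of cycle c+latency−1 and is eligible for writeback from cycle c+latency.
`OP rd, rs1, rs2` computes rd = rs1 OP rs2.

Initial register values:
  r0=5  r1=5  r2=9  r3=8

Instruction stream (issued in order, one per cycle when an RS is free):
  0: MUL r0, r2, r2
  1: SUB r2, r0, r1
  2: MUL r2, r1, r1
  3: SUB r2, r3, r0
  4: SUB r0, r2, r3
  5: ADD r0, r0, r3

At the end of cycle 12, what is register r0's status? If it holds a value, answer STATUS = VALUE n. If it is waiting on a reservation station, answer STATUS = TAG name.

  c1: issue MUL r0<-Mul1  regs: r0:Mul1,r1:5,r2:9,r3:8
  c2: issue SUB r2<-Add1  regs: r0:Mul1,r1:5,r2:Add1,r3:8
  c3: issue MUL r2<-Mul2  regs: r0:Mul1,r1:5,r2:Mul2,r3:8
  c4: issue SUB r2<-Add2  regs: r0:Mul1,r1:5,r2:Add2,r3:8
  c5: CDB Mul1=81; stall  regs: r0:81,r1:5,r2:Add2,r3:8
  c6: stall  regs: r0:81,r1:5,r2:Add2,r3:8
  c7: CDB Add1=76; issue SUB r0<-Add1  regs: r0:Add1,r1:5,r2:Add2,r3:8
  c8: CDB Add2=-73; issue ADD r0<-Add2  regs: r0:Add2,r1:5,r2:-73,r3:8
  c9: CDB Mul2=25  regs: r0:Add2,r1:5,r2:-73,r3:8
  c10: CDB Add1=-81  regs: r0:Add2,r1:5,r2:-73,r3:8
  c11: -  regs: r0:Add2,r1:5,r2:-73,r3:8
  c12: CDB Add2=-73  regs: r0:-73,r1:5,r2:-73,r3:8

STATUS = VALUE -73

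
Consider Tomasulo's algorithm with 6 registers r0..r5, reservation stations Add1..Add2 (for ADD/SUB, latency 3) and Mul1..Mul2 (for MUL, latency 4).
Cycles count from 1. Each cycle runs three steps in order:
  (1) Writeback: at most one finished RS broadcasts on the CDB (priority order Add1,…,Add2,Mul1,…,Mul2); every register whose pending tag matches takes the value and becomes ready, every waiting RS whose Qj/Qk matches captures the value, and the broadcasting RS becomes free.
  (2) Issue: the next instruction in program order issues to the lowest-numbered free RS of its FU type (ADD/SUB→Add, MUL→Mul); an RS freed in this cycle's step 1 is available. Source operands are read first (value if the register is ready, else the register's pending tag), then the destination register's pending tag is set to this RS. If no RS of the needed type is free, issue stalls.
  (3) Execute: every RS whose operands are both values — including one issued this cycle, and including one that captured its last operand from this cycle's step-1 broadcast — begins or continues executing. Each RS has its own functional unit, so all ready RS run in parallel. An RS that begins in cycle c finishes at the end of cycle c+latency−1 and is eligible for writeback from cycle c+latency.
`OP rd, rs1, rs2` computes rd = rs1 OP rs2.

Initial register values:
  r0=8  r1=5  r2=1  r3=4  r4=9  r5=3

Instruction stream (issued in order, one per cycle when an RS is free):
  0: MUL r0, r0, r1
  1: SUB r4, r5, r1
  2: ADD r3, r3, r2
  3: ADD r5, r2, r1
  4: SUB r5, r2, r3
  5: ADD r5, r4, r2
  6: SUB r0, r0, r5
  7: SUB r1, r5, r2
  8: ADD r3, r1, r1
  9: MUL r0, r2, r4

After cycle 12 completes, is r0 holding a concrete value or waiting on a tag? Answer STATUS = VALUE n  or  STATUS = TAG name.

cycle 1: issue MUL r0<-Mul1 // r0:Mul1,r1:5,r2:1,r3:4,r4:9,r5:3
cycle 2: issue SUB r4<-Add1 // r0:Mul1,r1:5,r2:1,r3:4,r4:Add1,r5:3
cycle 3: issue ADD r3<-Add2 // r0:Mul1,r1:5,r2:1,r3:Add2,r4:Add1,r5:3
cycle 4: stall // r0:Mul1,r1:5,r2:1,r3:Add2,r4:Add1,r5:3
cycle 5: CDB Add1=-2; issue ADD r5<-Add1 // r0:Mul1,r1:5,r2:1,r3:Add2,r4:-2,r5:Add1
cycle 6: CDB Add2=5; issue SUB r5<-Add2 // r0:Mul1,r1:5,r2:1,r3:5,r4:-2,r5:Add2
cycle 7: CDB Mul1=40; stall // r0:40,r1:5,r2:1,r3:5,r4:-2,r5:Add2
cycle 8: CDB Add1=6; issue ADD r5<-Add1 // r0:40,r1:5,r2:1,r3:5,r4:-2,r5:Add1
cycle 9: CDB Add2=-4; issue SUB r0<-Add2 // r0:Add2,r1:5,r2:1,r3:5,r4:-2,r5:Add1
cycle 10: stall // r0:Add2,r1:5,r2:1,r3:5,r4:-2,r5:Add1
cycle 11: CDB Add1=-1; issue SUB r1<-Add1 // r0:Add2,r1:Add1,r2:1,r3:5,r4:-2,r5:-1
cycle 12: stall // r0:Add2,r1:Add1,r2:1,r3:5,r4:-2,r5:-1

STATUS = TAG Add2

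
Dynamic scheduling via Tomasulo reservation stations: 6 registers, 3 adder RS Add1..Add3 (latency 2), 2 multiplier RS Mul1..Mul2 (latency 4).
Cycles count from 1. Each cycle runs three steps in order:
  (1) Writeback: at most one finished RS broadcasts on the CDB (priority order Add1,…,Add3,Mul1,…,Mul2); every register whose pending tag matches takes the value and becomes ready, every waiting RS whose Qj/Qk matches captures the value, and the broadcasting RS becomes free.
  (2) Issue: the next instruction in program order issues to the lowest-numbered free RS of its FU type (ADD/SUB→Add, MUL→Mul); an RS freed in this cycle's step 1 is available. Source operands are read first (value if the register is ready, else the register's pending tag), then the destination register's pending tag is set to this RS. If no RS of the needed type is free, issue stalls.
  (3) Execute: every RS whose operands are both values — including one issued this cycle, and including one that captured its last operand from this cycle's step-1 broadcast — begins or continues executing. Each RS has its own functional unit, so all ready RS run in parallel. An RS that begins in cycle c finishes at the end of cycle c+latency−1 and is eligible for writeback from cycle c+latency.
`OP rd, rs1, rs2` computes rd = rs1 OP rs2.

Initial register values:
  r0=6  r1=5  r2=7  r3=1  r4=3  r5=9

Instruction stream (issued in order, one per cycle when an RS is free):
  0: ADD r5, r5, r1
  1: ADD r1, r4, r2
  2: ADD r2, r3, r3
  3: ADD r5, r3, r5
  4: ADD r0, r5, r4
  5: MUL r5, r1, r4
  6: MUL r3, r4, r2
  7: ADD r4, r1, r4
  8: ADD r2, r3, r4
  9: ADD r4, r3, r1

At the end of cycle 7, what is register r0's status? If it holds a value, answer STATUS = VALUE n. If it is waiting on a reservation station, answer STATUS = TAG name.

  c1: issue ADD r5<-Add1  regs: r0:6,r1:5,r2:7,r3:1,r4:3,r5:Add1
  c2: issue ADD r1<-Add2  regs: r0:6,r1:Add2,r2:7,r3:1,r4:3,r5:Add1
  c3: CDB Add1=14; issue ADD r2<-Add1  regs: r0:6,r1:Add2,r2:Add1,r3:1,r4:3,r5:14
  c4: CDB Add2=10; issue ADD r5<-Add2  regs: r0:6,r1:10,r2:Add1,r3:1,r4:3,r5:Add2
  c5: CDB Add1=2; issue ADD r0<-Add1  regs: r0:Add1,r1:10,r2:2,r3:1,r4:3,r5:Add2
  c6: CDB Add2=15; issue MUL r5<-Mul1  regs: r0:Add1,r1:10,r2:2,r3:1,r4:3,r5:Mul1
  c7: issue MUL r3<-Mul2  regs: r0:Add1,r1:10,r2:2,r3:Mul2,r4:3,r5:Mul1

STATUS = TAG Add1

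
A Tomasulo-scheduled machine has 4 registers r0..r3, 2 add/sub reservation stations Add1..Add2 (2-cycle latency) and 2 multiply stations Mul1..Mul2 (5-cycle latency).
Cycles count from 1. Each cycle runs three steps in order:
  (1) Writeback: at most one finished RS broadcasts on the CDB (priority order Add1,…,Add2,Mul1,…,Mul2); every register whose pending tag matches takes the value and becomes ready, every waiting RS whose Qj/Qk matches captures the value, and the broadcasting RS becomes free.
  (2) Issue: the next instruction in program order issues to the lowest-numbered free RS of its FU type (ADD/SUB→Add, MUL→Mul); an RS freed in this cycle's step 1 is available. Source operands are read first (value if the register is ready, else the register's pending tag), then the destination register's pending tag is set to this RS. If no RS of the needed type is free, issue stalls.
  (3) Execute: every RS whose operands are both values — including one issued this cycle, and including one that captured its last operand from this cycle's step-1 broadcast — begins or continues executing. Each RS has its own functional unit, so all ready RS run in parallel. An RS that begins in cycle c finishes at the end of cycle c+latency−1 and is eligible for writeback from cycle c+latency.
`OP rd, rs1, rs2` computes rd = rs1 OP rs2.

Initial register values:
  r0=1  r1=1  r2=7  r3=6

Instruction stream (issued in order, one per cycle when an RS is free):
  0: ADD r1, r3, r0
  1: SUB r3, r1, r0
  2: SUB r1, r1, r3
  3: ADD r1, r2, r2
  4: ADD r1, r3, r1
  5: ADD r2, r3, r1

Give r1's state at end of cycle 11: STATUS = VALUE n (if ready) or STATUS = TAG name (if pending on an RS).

STATUS = VALUE 20

  c1: issue ADD r1<-Add1  regs: r0:1,r1:Add1,r2:7,r3:6
  c2: issue SUB r3<-Add2  regs: r0:1,r1:Add1,r2:7,r3:Add2
  c3: CDB Add1=7; issue SUB r1<-Add1  regs: r0:1,r1:Add1,r2:7,r3:Add2
  c4: stall  regs: r0:1,r1:Add1,r2:7,r3:Add2
  c5: CDB Add2=6; issue ADD r1<-Add2  regs: r0:1,r1:Add2,r2:7,r3:6
  c6: stall  regs: r0:1,r1:Add2,r2:7,r3:6
  c7: CDB Add1=1; issue ADD r1<-Add1  regs: r0:1,r1:Add1,r2:7,r3:6
  c8: CDB Add2=14; issue ADD r2<-Add2  regs: r0:1,r1:Add1,r2:Add2,r3:6
  c9: -  regs: r0:1,r1:Add1,r2:Add2,r3:6
  c10: CDB Add1=20  regs: r0:1,r1:20,r2:Add2,r3:6
  c11: -  regs: r0:1,r1:20,r2:Add2,r3:6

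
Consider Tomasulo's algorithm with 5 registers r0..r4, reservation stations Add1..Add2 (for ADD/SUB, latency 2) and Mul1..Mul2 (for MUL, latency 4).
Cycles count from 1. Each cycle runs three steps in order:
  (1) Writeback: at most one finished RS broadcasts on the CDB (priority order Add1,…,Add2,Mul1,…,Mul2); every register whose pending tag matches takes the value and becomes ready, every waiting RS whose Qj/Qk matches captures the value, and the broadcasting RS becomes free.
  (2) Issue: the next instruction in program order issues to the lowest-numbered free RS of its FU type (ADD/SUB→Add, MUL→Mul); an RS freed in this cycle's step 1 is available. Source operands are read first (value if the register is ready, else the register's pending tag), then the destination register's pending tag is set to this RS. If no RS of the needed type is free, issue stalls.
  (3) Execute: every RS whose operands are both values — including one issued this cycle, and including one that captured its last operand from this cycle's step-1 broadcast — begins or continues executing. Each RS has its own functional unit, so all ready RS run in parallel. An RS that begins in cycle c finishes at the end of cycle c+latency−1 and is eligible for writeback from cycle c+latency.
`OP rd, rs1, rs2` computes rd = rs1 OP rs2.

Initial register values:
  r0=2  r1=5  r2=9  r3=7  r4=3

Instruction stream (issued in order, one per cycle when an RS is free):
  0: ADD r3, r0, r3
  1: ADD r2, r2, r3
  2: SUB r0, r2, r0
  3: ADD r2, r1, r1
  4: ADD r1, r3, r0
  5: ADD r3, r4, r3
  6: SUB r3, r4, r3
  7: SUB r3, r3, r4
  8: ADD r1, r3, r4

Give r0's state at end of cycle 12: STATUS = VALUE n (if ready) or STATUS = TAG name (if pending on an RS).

c1: issue ADD r3<-Add1 | r0:2,r1:5,r2:9,r3:Add1,r4:3
c2: issue ADD r2<-Add2 | r0:2,r1:5,r2:Add2,r3:Add1,r4:3
c3: CDB Add1=9; issue SUB r0<-Add1 | r0:Add1,r1:5,r2:Add2,r3:9,r4:3
c4: stall | r0:Add1,r1:5,r2:Add2,r3:9,r4:3
c5: CDB Add2=18; issue ADD r2<-Add2 | r0:Add1,r1:5,r2:Add2,r3:9,r4:3
c6: stall | r0:Add1,r1:5,r2:Add2,r3:9,r4:3
c7: CDB Add1=16; issue ADD r1<-Add1 | r0:16,r1:Add1,r2:Add2,r3:9,r4:3
c8: CDB Add2=10; issue ADD r3<-Add2 | r0:16,r1:Add1,r2:10,r3:Add2,r4:3
c9: CDB Add1=25; issue SUB r3<-Add1 | r0:16,r1:25,r2:10,r3:Add1,r4:3
c10: CDB Add2=12; issue SUB r3<-Add2 | r0:16,r1:25,r2:10,r3:Add2,r4:3
c11: stall | r0:16,r1:25,r2:10,r3:Add2,r4:3
c12: CDB Add1=-9; issue ADD r1<-Add1 | r0:16,r1:Add1,r2:10,r3:Add2,r4:3

STATUS = VALUE 16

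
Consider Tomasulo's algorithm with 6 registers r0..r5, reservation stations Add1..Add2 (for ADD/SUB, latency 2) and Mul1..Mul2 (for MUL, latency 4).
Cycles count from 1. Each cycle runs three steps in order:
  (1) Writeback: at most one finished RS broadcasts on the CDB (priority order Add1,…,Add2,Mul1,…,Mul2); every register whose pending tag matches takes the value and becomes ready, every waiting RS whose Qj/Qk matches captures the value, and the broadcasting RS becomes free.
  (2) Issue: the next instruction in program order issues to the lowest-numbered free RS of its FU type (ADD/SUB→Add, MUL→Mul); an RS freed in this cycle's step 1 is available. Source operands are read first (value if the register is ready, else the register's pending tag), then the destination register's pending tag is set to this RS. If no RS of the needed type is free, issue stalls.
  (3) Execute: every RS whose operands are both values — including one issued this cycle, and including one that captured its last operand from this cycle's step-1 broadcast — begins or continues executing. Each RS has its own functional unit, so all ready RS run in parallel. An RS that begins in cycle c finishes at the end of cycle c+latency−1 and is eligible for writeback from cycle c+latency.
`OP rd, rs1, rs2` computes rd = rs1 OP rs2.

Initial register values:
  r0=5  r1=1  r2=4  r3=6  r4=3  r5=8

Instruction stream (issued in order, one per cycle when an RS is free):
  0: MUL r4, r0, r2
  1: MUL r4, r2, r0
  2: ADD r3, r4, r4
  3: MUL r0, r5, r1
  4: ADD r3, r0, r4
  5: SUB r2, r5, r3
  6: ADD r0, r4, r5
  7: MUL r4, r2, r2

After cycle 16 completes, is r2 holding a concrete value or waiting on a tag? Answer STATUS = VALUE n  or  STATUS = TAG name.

c1: issue MUL r4<-Mul1 | r0:5,r1:1,r2:4,r3:6,r4:Mul1,r5:8
c2: issue MUL r4<-Mul2 | r0:5,r1:1,r2:4,r3:6,r4:Mul2,r5:8
c3: issue ADD r3<-Add1 | r0:5,r1:1,r2:4,r3:Add1,r4:Mul2,r5:8
c4: stall | r0:5,r1:1,r2:4,r3:Add1,r4:Mul2,r5:8
c5: CDB Mul1=20; issue MUL r0<-Mul1 | r0:Mul1,r1:1,r2:4,r3:Add1,r4:Mul2,r5:8
c6: CDB Mul2=20; issue ADD r3<-Add2 | r0:Mul1,r1:1,r2:4,r3:Add2,r4:20,r5:8
c7: stall | r0:Mul1,r1:1,r2:4,r3:Add2,r4:20,r5:8
c8: CDB Add1=40; issue SUB r2<-Add1 | r0:Mul1,r1:1,r2:Add1,r3:Add2,r4:20,r5:8
c9: CDB Mul1=8; stall | r0:8,r1:1,r2:Add1,r3:Add2,r4:20,r5:8
c10: stall | r0:8,r1:1,r2:Add1,r3:Add2,r4:20,r5:8
c11: CDB Add2=28; issue ADD r0<-Add2 | r0:Add2,r1:1,r2:Add1,r3:28,r4:20,r5:8
c12: issue MUL r4<-Mul1 | r0:Add2,r1:1,r2:Add1,r3:28,r4:Mul1,r5:8
c13: CDB Add1=-20 | r0:Add2,r1:1,r2:-20,r3:28,r4:Mul1,r5:8
c14: CDB Add2=28 | r0:28,r1:1,r2:-20,r3:28,r4:Mul1,r5:8
c15: - | r0:28,r1:1,r2:-20,r3:28,r4:Mul1,r5:8
c16: - | r0:28,r1:1,r2:-20,r3:28,r4:Mul1,r5:8

STATUS = VALUE -20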